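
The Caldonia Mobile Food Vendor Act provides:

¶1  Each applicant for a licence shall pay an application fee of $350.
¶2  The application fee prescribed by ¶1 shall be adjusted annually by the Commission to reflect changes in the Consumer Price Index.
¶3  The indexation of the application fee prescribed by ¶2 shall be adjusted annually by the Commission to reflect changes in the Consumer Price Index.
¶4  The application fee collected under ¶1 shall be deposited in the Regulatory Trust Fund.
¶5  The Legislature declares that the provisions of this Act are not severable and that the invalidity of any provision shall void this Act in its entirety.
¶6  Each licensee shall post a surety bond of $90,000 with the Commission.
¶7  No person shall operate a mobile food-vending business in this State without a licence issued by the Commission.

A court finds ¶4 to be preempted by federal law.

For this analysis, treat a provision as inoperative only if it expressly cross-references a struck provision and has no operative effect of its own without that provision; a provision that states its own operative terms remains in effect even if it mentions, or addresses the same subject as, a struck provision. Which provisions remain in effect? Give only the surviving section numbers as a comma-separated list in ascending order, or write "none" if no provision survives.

none

¶4 is struck. Nothing else in the Act is defined by reference to ¶4. ¶5 provides that the Act is not severable, so the invalidity of any one provision voids the entire Act. No provision of the Act survives.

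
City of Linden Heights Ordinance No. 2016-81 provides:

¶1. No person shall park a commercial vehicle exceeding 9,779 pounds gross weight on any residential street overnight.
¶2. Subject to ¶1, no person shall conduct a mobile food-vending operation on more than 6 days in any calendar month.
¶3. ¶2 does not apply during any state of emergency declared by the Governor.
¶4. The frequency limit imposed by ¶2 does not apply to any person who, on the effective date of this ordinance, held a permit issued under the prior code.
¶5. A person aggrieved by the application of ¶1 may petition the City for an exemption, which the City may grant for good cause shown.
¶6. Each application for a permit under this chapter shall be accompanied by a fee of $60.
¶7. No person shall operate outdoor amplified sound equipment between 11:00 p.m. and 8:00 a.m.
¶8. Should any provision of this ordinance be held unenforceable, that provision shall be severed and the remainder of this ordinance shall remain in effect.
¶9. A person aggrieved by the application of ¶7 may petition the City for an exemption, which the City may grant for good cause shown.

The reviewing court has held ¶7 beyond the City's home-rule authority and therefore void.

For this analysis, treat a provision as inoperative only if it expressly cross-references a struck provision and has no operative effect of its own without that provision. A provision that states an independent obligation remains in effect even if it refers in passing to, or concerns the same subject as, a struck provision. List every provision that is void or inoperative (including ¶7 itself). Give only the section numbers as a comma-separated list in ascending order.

7, 9

¶7 is struck. The only function of ¶9 is the exemption procedure for ¶7, so it cannot stand once ¶7 is removed. Under the severability clause in ¶8, the remaining provisions continue in force. That leaves ¶1, ¶2, ¶3, ¶4, ¶5, ¶6, and ¶8 in effect.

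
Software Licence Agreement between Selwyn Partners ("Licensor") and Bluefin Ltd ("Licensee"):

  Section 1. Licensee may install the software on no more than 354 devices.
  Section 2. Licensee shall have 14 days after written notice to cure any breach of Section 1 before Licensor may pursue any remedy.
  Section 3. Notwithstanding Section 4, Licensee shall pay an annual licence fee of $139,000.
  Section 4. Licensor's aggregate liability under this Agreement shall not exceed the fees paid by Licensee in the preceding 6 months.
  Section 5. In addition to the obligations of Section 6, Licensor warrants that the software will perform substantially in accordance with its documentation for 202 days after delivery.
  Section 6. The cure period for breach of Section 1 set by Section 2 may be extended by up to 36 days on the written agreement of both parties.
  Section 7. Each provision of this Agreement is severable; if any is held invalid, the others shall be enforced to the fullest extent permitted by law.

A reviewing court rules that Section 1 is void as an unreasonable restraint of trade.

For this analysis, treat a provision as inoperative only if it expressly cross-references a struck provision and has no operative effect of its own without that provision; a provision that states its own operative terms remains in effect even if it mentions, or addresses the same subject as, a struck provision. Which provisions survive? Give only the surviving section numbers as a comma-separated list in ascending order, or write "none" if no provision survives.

Section 1 is struck. Section 2 operates only by reference to Section 1, so it falls with Section 1. Section 6 has no operative effect of its own apart from Section 2 and is therefore inoperative. Section 5 mentions Section 6 but its own obligation stands independently of Section 6, so Section 5 is not affected. Under the severability clause in Section 7, the remaining provisions continue in force. Section 3, Section 4, Section 5, and Section 7 remain in effect.

3, 4, 5, 7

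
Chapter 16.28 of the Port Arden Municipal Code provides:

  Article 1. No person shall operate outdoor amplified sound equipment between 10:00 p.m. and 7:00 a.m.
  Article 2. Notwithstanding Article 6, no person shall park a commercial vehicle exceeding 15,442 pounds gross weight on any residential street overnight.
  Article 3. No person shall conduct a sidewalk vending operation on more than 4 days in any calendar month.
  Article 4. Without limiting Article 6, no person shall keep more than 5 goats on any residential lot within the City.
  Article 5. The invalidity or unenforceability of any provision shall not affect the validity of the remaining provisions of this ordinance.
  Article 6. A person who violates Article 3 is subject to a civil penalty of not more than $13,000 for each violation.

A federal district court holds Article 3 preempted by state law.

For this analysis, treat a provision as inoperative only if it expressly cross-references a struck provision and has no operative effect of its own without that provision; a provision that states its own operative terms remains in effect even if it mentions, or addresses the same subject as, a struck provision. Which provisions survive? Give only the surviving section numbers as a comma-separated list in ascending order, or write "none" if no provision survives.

1, 2, 4, 5

Article 3 is struck. The only function of Article 6 is the civil penalty for violating Article 3, so it cannot stand once Article 3 is removed. Although Article 4 refers to Article 6, its operative terms do not depend on Article 6, so it remains in effect. Although Article 2 refers to Article 6, its operative terms do not depend on Article 6, so it remains in effect. Under the severability clause in Article 5, the remaining provisions continue in force. Article 1, Article 2, Article 4, and Article 5 remain in effect.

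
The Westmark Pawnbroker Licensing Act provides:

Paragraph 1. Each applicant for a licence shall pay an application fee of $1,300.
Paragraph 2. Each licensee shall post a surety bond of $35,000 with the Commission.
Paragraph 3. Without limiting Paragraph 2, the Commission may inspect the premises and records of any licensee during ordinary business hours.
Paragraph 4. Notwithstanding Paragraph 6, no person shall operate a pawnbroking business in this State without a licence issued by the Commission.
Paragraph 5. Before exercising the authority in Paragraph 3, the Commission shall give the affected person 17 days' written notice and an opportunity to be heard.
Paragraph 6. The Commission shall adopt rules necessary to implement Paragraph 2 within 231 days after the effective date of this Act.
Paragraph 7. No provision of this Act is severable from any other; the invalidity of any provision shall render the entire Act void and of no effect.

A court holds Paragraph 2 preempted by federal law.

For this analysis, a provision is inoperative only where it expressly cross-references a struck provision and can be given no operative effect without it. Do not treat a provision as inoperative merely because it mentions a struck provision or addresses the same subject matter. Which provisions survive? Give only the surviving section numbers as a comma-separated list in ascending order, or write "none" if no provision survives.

none

Paragraph 2 is struck. The only function of Paragraph 6 is the rulemaking mandate for Paragraph 2, so it cannot stand once Paragraph 2 is removed. Paragraph 7 provides that the Act is not severable, so the invalidity of any one provision voids the entire Act. No provision of the Act survives.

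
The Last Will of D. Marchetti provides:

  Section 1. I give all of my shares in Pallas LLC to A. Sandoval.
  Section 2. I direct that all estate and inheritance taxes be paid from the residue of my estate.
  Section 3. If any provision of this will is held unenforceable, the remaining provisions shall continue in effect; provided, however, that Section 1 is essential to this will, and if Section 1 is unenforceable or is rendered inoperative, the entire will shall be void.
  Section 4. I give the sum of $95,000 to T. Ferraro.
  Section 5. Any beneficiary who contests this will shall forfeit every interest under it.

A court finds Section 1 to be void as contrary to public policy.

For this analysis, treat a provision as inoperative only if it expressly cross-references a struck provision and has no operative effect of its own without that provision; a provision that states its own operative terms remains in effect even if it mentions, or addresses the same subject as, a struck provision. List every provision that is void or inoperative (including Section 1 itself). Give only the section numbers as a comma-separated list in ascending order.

1, 2, 3, 4, 5

Section 1 is struck. Nothing else in the will is defined by reference to Section 1. Section 3 makes Section 1 an essential term, and Section 1 is the provision held invalid; under Section 3, the entire will is therefore void. No provision of the will survives.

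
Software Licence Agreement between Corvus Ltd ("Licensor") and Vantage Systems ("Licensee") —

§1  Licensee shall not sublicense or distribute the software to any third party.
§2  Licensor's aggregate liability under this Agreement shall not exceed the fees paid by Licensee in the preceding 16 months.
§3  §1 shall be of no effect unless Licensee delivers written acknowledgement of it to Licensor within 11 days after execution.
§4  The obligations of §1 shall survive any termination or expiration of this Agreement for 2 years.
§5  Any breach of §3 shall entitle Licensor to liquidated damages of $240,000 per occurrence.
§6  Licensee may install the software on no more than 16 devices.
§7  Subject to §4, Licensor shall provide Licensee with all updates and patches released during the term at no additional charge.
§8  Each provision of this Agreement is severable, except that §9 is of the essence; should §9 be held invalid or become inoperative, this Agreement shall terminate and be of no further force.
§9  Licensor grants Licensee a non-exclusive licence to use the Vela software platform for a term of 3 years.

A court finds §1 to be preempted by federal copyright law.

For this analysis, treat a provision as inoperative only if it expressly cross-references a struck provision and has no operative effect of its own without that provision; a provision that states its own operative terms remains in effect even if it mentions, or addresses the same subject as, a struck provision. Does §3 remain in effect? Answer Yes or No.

§1 is struck. §3 operates only by reference to §1, so it falls with §1. §4 merely fixes the survival period for §1; with §1 gone it has nothing to operate on and falls away. §5 has no operative effect of its own apart from §3 and is therefore inoperative. §7 mentions §4 but its own obligation stands independently of §4, so §7 is not affected. §8 makes §9 an essential term, but §9 is unaffected, so the severability proviso in §8 preserves the remaining provisions. The provisions still in force are §2, §6, §7, §8, and §9. §3 is among the inoperative provisions, so the answer is no.

No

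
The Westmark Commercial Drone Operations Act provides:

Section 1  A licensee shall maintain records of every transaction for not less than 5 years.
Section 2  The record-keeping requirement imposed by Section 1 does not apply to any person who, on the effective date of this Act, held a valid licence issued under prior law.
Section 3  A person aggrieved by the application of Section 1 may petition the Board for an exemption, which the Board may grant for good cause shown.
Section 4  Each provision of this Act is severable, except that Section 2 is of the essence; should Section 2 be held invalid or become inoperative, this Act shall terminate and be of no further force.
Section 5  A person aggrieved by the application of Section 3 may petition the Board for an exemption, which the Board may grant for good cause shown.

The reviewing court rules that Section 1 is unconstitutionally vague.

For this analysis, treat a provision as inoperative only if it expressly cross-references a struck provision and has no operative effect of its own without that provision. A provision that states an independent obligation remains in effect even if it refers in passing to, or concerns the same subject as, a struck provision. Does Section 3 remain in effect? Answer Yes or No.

No

Section 1 is struck. The only function of Section 2 is the grandfather exemption from Section 1, so it cannot stand once Section 1 is removed. Section 3 operates only by reference to Section 1, so it falls with Section 1. Section 5 operates only by reference to Section 3, so it falls with Section 3. Section 4 makes Section 2 an essential term, and Section 2 has been rendered inoperative by the cascade; under Section 4, the entire Act is therefore void. No provision of the Act survives. Section 3 is among the inoperative provisions, so the answer is no.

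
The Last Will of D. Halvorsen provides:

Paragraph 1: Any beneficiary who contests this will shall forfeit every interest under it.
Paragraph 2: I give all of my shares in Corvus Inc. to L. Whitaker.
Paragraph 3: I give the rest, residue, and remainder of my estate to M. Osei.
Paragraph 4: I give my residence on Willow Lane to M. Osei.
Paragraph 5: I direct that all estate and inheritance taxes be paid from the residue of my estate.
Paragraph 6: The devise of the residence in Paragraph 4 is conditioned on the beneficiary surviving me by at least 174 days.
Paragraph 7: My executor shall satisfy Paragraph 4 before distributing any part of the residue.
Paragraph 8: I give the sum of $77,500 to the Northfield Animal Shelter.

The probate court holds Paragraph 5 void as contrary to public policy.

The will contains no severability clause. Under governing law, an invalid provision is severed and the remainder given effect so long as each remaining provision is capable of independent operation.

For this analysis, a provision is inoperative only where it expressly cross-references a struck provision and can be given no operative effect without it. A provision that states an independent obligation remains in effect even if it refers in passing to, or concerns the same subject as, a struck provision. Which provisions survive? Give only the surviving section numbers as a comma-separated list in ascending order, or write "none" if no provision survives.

Paragraph 5 is struck. No other provision's operative terms depend on Paragraph 5. Under the stated default rule, only provisions that cannot operate independently fall away; the rest are enforced. Paragraph 1, Paragraph 2, Paragraph 3, Paragraph 4, Paragraph 6, Paragraph 7, and Paragraph 8 remain in effect.

1, 2, 3, 4, 6, 7, 8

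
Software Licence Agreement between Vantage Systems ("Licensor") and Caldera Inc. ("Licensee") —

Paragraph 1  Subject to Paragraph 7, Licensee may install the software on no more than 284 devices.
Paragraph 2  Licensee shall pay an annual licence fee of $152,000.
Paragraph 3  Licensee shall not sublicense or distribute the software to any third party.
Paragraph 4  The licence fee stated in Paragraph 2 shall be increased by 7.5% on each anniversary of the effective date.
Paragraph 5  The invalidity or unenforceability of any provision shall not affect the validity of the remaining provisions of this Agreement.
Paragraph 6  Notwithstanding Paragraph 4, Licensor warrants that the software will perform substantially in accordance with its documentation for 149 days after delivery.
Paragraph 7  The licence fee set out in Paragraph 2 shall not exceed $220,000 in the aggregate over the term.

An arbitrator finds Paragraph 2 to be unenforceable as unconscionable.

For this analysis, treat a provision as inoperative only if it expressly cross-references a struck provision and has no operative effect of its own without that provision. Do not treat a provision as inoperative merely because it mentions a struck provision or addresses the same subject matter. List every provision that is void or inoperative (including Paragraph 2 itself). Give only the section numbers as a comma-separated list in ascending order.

Paragraph 2 is struck. Paragraph 4 has no operative effect of its own apart from Paragraph 2 and is therefore inoperative. The whole of Paragraph 7 is the aggregate cap on the licence fee, defined by reference to Paragraph 2, so Paragraph 7 cannot stand once Paragraph 2 is removed. Paragraph 6 mentions Paragraph 4 but its own obligation stands independently of Paragraph 4, so Paragraph 6 is not affected. Although Paragraph 1 refers to Paragraph 7, its operative terms do not depend on Paragraph 7, so it remains in effect. Under the severability clause in Paragraph 5, the remaining provisions continue in force. That leaves Paragraph 1, Paragraph 3, Paragraph 5, and Paragraph 6 in effect.

2, 4, 7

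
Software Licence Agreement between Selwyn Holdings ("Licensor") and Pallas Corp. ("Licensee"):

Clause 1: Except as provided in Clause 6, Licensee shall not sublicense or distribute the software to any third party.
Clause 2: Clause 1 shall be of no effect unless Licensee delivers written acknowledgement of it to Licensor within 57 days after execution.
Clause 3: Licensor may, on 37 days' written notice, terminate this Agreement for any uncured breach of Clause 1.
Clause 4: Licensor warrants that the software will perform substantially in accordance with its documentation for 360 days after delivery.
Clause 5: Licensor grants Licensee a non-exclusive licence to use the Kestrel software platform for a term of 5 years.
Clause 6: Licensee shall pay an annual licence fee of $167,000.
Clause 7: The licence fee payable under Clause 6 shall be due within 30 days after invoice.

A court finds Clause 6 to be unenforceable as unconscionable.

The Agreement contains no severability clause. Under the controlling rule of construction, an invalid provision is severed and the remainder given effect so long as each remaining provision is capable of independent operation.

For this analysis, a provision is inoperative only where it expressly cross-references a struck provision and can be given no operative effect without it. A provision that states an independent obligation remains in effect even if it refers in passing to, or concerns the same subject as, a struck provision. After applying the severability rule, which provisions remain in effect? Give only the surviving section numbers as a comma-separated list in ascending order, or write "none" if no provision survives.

Clause 6 is struck. Clause 7 does nothing except set the payment deadline for the licence fee by reference to Clause 6; with Clause 6 gone it has no independent effect and is inoperative. Clause 1 mentions Clause 6 but its own obligation stands independently of Clause 6, so Clause 1 is not affected. With no severability clause, the stated default rule severs what cannot stand and enforces each remaining provision that can operate on its own. That leaves Clause 1, Clause 2, Clause 3, Clause 4, and Clause 5 in effect.

1, 2, 3, 4, 5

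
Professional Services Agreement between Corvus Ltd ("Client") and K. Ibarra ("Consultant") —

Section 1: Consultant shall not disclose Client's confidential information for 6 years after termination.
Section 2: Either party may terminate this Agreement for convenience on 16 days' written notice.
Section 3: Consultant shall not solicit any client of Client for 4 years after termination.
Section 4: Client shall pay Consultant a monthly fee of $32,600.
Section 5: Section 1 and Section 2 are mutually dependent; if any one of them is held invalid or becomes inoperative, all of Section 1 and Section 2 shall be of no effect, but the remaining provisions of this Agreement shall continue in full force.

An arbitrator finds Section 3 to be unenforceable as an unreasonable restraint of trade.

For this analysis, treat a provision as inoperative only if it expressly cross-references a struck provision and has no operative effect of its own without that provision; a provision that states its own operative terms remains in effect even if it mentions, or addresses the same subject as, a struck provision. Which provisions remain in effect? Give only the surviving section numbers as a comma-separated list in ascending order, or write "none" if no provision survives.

1, 2, 4, 5

Section 3 is struck. No other provision's operative terms depend on Section 3. Section 5 ties Section 1 and Section 2 together, but none of those is affected here; the remaining provisions continue in force under Section 5. That leaves Section 1, Section 2, Section 4, and Section 5 in effect.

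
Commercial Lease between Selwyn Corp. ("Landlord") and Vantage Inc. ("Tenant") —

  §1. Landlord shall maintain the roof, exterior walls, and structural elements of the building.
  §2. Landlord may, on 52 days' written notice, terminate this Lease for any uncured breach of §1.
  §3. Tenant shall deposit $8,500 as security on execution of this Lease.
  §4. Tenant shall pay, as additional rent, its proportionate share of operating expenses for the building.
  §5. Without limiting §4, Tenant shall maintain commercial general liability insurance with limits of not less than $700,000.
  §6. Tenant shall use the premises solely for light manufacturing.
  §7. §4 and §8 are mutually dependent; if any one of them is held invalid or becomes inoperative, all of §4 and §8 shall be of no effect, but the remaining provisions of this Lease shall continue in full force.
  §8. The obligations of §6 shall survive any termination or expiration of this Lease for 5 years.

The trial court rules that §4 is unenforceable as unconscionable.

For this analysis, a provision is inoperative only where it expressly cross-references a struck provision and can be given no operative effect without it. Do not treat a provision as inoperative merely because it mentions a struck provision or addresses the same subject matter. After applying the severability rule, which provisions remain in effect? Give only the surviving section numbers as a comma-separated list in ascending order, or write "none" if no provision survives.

1, 2, 3, 5, 6, 7

§4 is struck. §5 mentions §4 but its own obligation stands independently of §4, so §5 is not affected. Nothing else in the Lease is defined by reference to §4. §7 declares §4 and §8 mutually dependent; since one of them has fallen, all of them are of no effect. That brings down §8 as well. The remainder continues in force under §7. §1, §2, §3, §5, §6, and §7 remain in effect.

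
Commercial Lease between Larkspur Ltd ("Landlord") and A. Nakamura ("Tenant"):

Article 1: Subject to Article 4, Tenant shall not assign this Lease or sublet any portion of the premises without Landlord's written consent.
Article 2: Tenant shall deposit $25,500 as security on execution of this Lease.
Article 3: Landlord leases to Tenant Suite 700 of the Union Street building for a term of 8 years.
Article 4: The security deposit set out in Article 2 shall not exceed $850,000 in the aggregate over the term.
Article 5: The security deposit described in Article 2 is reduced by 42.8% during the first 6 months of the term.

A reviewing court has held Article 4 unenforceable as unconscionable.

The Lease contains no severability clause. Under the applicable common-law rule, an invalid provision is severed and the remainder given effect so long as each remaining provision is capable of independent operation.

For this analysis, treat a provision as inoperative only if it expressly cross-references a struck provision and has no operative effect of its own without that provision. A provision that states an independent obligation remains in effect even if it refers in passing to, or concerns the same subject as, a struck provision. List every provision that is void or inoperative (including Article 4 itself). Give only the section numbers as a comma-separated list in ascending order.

4

Article 4 is struck. Article 1 mentions Article 4 but its own obligation stands independently of Article 4, so Article 1 is not affected. No other provision's operative terms depend on Article 4. With no severability clause, the stated default rule severs what cannot stand and enforces each remaining provision that can operate on its own. Article 1, Article 2, Article 3, and Article 5 remain in effect.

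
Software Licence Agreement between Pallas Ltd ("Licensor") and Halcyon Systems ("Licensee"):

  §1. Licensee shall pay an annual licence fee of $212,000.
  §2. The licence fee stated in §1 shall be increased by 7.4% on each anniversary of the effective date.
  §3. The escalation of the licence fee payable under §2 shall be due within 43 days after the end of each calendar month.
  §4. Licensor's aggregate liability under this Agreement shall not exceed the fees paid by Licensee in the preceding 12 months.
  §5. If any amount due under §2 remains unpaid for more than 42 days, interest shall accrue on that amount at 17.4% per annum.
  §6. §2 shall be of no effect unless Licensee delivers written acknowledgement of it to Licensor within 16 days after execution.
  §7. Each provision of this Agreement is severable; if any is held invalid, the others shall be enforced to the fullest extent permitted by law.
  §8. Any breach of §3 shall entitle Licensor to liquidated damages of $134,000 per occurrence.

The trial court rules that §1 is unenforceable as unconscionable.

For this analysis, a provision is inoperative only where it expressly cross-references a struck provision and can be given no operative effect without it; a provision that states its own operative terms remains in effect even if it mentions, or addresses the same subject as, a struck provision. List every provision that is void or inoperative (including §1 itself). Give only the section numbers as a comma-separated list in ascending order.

§1 is struck. §2 has no operative effect of its own apart from §1 and is therefore inoperative. The whole of §3 is the payment deadline for the escalation of the licence fee, defined by reference to §2, so §3 cannot stand once §2 is removed. §5 does nothing except set the default interest on the escalation of the licence fee by reference to §2; with §2 gone it has no independent effect and is inoperative. §6 merely fixes the acknowledgement condition for §2; with §2 gone it has nothing to operate on and falls away. §8 does nothing except set the liquidated-damages amount by reference to §3; with §3 gone it has no independent effect and is inoperative. §7 is a severability clause and preserves every provision that can still be given independent effect. §4 and §7 remain in effect.

1, 2, 3, 5, 6, 8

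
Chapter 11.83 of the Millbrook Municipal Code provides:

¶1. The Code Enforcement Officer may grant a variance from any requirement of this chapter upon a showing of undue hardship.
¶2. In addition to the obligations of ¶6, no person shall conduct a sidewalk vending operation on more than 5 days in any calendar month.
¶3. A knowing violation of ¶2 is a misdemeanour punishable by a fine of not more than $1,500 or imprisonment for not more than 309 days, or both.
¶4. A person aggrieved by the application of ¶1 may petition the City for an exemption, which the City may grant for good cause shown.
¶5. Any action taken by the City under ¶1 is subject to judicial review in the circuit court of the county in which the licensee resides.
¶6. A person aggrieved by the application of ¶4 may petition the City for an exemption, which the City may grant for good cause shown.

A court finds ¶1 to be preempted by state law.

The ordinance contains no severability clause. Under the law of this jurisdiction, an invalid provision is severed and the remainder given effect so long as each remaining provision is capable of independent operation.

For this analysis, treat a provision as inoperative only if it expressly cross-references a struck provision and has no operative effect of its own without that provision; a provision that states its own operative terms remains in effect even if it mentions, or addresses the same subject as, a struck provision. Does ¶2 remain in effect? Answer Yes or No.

Yes

¶1 is struck. ¶4 merely fixes the exemption procedure for ¶1; with ¶1 gone it has nothing to operate on and falls away. The only function of ¶5 is the judicial-review right for ¶1, so it cannot stand once ¶1 is removed. ¶6 operates only by reference to ¶4, so it falls with ¶4. ¶2 mentions ¶6 but its own obligation stands independently of ¶6, so ¶2 is not affected. Under the stated default rule, only provisions that cannot operate independently fall away; the rest are enforced. ¶2 and ¶3 remain in effect. ¶2 is among the surviving provisions, so the answer is yes.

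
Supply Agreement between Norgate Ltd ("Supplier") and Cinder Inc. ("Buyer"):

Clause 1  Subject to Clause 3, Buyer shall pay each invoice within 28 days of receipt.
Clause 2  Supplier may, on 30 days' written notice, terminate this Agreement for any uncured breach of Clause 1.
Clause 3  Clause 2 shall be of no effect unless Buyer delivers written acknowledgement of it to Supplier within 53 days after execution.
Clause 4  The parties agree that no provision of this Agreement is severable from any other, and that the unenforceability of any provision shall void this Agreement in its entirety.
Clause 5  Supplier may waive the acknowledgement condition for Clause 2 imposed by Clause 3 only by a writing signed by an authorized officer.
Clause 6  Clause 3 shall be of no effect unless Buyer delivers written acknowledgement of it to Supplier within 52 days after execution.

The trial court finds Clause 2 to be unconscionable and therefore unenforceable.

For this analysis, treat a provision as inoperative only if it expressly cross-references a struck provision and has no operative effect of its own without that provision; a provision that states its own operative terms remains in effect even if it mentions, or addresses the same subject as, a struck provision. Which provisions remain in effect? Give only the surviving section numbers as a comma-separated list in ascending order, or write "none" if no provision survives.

Clause 2 is struck. Clause 3 operates only by reference to Clause 2, so it falls with Clause 2. Clause 5 merely fixes the waiver condition for Clause 3; with Clause 3 gone it has nothing to operate on and falls away. Clause 6 has no operative effect of its own apart from Clause 3 and is therefore inoperative. Clause 4 provides that the Agreement is not severable, so the invalidity of any one provision voids the entire Agreement. No provision of the Agreement survives.

none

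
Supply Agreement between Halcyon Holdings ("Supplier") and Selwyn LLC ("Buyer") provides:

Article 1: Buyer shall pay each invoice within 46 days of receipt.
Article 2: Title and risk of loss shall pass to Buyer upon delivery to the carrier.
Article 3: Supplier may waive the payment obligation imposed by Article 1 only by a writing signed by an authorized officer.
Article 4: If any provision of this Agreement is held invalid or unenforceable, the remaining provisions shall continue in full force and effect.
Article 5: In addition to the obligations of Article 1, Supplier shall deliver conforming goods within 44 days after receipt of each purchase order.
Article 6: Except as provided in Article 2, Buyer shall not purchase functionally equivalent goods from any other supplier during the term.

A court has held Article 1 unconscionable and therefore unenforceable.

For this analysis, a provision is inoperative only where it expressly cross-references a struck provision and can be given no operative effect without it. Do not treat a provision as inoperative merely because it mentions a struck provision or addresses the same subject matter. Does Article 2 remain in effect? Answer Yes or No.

Article 1 is struck. Article 3 operates only by reference to Article 1, so it falls with Article 1. Article 5 mentions Article 1 but its own obligation stands independently of Article 1, so Article 5 is not affected. Under the severability clause in Article 4, the remaining provisions continue in force. The provisions still in force are Article 2, Article 4, Article 5, and Article 6. Article 2 is among the surviving provisions, so the answer is yes.

Yes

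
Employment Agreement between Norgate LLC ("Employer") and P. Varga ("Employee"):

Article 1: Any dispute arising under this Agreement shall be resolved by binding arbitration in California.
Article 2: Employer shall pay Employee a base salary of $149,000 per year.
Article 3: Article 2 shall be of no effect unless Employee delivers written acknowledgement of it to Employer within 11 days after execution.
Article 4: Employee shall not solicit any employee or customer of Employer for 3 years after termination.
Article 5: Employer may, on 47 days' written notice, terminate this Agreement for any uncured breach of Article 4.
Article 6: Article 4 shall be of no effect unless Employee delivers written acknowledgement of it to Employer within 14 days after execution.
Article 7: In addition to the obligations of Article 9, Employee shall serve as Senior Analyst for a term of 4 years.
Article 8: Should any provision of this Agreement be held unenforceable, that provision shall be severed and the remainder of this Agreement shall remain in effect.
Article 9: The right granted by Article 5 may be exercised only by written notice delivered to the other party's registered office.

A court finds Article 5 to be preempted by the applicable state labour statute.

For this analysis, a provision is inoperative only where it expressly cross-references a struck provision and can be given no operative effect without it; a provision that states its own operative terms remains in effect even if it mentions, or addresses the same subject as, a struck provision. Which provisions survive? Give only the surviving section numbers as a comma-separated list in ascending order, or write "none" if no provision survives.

1, 2, 3, 4, 6, 7, 8

Article 5 is struck. Article 9 merely fixes the notice requirement for Article 5; with Article 5 gone it has nothing to operate on and falls away. Although Article 7 refers to Article 9, its operative terms do not depend on Article 9, so it remains in effect. Article 8 is a severability clause and preserves every provision that can still be given independent effect. Article 1, Article 2, Article 3, Article 4, Article 6, Article 7, and Article 8 remain in effect.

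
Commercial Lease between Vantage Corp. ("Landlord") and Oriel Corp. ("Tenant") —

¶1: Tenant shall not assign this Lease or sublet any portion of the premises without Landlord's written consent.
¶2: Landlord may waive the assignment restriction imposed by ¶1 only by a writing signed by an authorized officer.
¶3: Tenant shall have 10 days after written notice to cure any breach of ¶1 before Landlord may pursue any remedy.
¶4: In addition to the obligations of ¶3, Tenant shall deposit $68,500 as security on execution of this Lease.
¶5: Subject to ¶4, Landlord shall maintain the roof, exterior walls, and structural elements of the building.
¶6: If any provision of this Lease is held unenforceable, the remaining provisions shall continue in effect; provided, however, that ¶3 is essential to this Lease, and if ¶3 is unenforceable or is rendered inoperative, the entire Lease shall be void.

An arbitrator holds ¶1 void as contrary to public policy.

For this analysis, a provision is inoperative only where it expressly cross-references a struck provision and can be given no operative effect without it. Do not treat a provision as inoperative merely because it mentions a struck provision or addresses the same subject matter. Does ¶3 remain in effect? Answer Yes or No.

¶1 is struck. ¶2 has no operative effect of its own apart from ¶1 and is therefore inoperative. ¶3 has no operative effect of its own apart from ¶1 and is therefore inoperative. ¶6 makes ¶3 an essential term, and ¶3 has been rendered inoperative by the cascade; under ¶6, the entire Lease is therefore void. No provision of the Lease survives. ¶3 is among the inoperative provisions, so the answer is no.

No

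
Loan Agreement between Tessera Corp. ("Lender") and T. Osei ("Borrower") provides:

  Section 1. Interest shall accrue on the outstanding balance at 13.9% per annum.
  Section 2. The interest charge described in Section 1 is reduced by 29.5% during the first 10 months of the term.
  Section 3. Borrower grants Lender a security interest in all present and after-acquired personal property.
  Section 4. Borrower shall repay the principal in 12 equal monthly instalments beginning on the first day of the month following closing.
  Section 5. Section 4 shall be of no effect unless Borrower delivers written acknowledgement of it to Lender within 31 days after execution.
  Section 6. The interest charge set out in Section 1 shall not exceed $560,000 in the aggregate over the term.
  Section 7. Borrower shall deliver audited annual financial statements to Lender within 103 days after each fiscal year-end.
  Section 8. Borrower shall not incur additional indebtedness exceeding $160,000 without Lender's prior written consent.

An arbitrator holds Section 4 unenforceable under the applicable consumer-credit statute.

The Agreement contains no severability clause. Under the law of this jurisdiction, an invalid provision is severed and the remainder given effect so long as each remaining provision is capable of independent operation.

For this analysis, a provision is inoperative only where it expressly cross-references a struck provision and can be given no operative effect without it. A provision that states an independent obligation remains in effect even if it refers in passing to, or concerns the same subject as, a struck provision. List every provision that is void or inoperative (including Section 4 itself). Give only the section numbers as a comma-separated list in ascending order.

Section 4 is struck. Section 5 merely fixes the acknowledgement condition for Section 4; with Section 4 gone it has nothing to operate on and falls away. Under the stated default rule, only provisions that cannot operate independently fall away; the rest are enforced. That leaves Section 1, Section 2, Section 3, Section 6, Section 7, and Section 8 in effect.

4, 5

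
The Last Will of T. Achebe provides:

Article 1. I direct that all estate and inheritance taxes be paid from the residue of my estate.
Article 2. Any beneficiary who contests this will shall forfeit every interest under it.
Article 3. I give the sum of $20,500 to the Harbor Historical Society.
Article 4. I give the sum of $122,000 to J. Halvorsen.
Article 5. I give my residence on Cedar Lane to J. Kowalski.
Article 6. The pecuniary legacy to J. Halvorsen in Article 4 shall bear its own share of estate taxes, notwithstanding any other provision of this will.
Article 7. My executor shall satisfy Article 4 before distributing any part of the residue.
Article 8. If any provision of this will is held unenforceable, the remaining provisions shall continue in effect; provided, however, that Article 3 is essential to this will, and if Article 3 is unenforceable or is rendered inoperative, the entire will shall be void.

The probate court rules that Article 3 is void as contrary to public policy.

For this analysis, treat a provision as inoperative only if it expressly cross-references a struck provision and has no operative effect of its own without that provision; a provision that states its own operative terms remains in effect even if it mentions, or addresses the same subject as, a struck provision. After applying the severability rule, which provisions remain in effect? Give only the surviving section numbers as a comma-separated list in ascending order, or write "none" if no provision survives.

none

Article 3 is struck. No other provision's operative terms depend on Article 3. Article 8 makes Article 3 an essential term, and Article 3 is the provision held invalid; under Article 8, the entire will is therefore void. No provision of the will survives.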